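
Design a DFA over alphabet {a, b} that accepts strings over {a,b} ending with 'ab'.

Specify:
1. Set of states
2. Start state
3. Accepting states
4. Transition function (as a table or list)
One valid DFA (any DFA recognizing the same language is acceptable):
States: {q0, q1, q2}
Start: q0
Accepting: {q2}
Transitions (accepting states marked with *):
State | a | b | Accepting
-------------------------
q0    | q1 | q0 |  
q1    | q1 | q2 |  
q2    | q1 | q0 | *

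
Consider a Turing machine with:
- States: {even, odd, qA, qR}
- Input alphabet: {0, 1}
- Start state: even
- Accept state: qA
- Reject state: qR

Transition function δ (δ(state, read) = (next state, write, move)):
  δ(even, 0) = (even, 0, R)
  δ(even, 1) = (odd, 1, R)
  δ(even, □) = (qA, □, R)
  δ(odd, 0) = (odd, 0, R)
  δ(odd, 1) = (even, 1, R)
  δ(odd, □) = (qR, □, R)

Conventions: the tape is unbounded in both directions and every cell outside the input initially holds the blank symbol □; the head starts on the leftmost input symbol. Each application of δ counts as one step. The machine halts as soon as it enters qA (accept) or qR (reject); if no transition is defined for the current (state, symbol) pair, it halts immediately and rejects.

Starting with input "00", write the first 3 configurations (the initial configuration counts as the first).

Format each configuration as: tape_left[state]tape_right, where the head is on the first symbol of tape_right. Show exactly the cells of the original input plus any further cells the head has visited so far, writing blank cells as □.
Step 0: [even]00 (head at position 0)
Step 1: δ(even, 0) = (even, 0, R)  ⊢  0[even]0 (head at position 1)
Step 2: δ(even, 0) = (even, 0, R)  ⊢  00[even]□ (head at position 2)

Final answer: [even]00 ⊢ 0[even]0 ⊢ 00[even]□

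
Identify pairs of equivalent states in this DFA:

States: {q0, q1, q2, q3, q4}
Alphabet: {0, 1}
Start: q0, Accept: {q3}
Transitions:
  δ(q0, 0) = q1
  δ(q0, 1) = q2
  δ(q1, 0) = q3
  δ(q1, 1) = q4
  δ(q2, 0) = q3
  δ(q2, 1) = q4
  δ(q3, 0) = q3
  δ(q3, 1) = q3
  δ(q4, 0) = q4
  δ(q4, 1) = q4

Using the table-filling algorithm:
Round 0 – mark pairs where exactly one state is accepting: (q0,q3), (q1,q3), (q2,q3), (q3,q4)
Round 1 – newly marked: (q0,q1) [on 0: q1 vs q3, already marked]; (q0,q2) [on 0: q1 vs q3, already marked]; (q1,q4) [on 0: q3 vs q4, already marked]; (q2,q4) [on 0: q3 vs q4, already marked]
Round 2 – newly marked: (q0,q4) [on 0: q1 vs q4, already marked]
No further pairs can be marked.
(q1, q2) unmarked: δ(q1,0)=q3, δ(q2,0)=q3; δ(q1,1)=q4, δ(q2,1)=q4 → equivalent
Equivalent pairs: (q1, q2)

Final answer: Equivalent pairs: (q1, q2)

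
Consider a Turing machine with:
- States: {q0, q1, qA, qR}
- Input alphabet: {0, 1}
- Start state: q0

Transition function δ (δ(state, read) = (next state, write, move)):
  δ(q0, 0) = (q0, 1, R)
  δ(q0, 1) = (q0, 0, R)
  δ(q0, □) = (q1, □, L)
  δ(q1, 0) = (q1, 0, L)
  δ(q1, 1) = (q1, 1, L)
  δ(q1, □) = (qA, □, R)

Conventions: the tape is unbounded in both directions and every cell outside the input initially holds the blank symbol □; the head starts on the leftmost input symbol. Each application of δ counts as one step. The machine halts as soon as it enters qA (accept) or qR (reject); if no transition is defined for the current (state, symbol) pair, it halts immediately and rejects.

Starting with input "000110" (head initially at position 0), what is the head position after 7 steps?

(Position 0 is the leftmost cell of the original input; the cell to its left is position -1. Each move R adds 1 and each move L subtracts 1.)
Step 0: [q0]000110 (head at position 0)
Step 1: δ(q0, 0) = (q0, 1, R)  ⊢  1[q0]00110 (head at position 1)
Step 2: δ(q0, 0) = (q0, 1, R)  ⊢  11[q0]0110 (head at position 2)
Step 3: δ(q0, 0) = (q0, 1, R)  ⊢  111[q0]110 (head at position 3)
Step 4: δ(q0, 1) = (q0, 0, R)  ⊢  1110[q0]10 (head at position 4)
Step 5: δ(q0, 1) = (q0, 0, R)  ⊢  11100[q0]0 (head at position 5)
Step 6: δ(q0, 0) = (q0, 1, R)  ⊢  111001[q0]□ (head at position 6)
Step 7: δ(q0, □) = (q1, □, L)  ⊢  11100[q1]1□ (head at position 5)
Head position after 7 steps: 5

Final answer: Position 5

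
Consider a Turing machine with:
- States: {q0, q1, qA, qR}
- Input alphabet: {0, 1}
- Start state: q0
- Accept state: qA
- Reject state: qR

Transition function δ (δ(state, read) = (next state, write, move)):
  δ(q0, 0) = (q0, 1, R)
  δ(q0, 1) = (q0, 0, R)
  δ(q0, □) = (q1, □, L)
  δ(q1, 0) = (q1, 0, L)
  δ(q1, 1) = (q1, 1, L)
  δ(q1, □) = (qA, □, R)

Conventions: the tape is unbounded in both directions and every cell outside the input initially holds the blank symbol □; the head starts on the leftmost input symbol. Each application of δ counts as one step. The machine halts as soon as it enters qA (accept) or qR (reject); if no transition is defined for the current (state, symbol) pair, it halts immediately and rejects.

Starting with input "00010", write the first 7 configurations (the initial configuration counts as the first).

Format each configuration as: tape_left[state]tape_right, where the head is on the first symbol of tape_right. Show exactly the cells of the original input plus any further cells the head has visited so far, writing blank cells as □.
Step 0: [q0]00010 (head at position 0)
Step 1: δ(q0, 0) = (q0, 1, R)  ⊢  1[q0]0010 (head at position 1)
Step 2: δ(q0, 0) = (q0, 1, R)  ⊢  11[q0]010 (head at position 2)
Step 3: δ(q0, 0) = (q0, 1, R)  ⊢  111[q0]10 (head at position 3)
Step 4: δ(q0, 1) = (q0, 0, R)  ⊢  1110[q0]0 (head at position 4)
Step 5: δ(q0, 0) = (q0, 1, R)  ⊢  11101[q0]□ (head at position 5)
Step 6: δ(q0, □) = (q1, □, L)  ⊢  1110[q1]1□ (head at position 4)

Final answer: [q0]00010 ⊢ 1[q0]0010 ⊢ 11[q0]010 ⊢ 111[q0]10 ⊢ 1110[q0]0 ⊢ 11101[q0]□ ⊢ 1110[q1]1□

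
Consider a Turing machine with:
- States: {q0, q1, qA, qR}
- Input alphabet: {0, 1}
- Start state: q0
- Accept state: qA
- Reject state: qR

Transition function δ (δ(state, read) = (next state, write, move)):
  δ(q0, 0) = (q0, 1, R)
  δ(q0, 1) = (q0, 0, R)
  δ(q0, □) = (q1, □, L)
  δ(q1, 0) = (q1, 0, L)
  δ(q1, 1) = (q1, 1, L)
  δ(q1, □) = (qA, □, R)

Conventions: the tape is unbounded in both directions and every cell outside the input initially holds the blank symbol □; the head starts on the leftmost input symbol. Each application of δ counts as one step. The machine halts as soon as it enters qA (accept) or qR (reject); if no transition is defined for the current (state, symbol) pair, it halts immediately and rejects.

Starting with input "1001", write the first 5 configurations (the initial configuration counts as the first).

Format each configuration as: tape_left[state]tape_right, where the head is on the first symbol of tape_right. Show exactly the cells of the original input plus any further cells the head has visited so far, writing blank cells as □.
Step 0: [q0]1001 (head at position 0)
Step 1: δ(q0, 1) = (q0, 0, R)  ⊢  0[q0]001 (head at position 1)
Step 2: δ(q0, 0) = (q0, 1, R)  ⊢  01[q0]01 (head at position 2)
Step 3: δ(q0, 0) = (q0, 1, R)  ⊢  011[q0]1 (head at position 3)
Step 4: δ(q0, 1) = (q0, 0, R)  ⊢  0110[q0]□ (head at position 4)

Final answer: [q0]1001 ⊢ 0[q0]001 ⊢ 01[q0]01 ⊢ 011[q0]1 ⊢ 0110[q0]□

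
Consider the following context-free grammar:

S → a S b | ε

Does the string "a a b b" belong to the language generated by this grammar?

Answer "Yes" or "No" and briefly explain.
A derivation exists: S ⇒ a S b ⇒ a a S b b ⇒ a a b b (using S → a S b twice, then S → ε).

Final answer: Yes - a valid derivation exists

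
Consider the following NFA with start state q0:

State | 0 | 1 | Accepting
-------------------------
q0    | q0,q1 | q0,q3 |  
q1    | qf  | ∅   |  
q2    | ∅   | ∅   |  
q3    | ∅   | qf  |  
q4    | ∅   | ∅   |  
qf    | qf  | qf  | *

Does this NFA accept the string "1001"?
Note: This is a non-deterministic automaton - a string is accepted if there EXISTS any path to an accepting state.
Track the set of states the NFA could be in: start {q0}
Read '1': {q0} → {q0, q3}
Read '0': {q0, q3} → {q0, q1}
Read '0': {q0, q1} → {q0, q1, qf}
Read '1': {q0, q1, qf} → {q0, q3, qf}
Final set {q0, q3, qf} contains accepting state(s) {qf} → accepted.

Final answer: Yes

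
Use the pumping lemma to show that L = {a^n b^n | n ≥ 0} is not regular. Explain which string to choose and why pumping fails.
Language: L = {a^n b^n | n ≥ 0} (equal numbers of a's followed by b's)
Step 1: Assume for contradiction that L is regular, with pumping length p.
Step 2: Choose s = a^p b^p. Then s ∈ L (it has p a's followed by p b's) and |s| ≥ p.
Step 3: Consider any decomposition s = xyz with |xy| ≤ p and |y| > 0. Since |xy| ≤ p and the first p symbols of s are all a's, y = a^k for some k with 1 ≤ k ≤ p.
Step 4: Pumping up (i = 2): xy²z = a^(p+k) b^p, which has more a's than b's, so xy²z ∉ L.
This contradicts the pumping lemma, so L is not regular.

Final answer: Choose s = a^p b^p. Since |xy| ≤ p, y = a^k with k ≥ 1. Then xy²z = a^(p+k) b^p ∉ L.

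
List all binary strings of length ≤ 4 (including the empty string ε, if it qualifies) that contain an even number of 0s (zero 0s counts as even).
Checking every binary string of length 0 to 4:
  Length 0: accepted: ε | rejected: (none)
  Length 1: accepted: 1 | rejected: 0
  Length 2: accepted: 00, 11 | rejected: 01, 10
  Length 3: accepted: 001, 010, 100, 111 | rejected: 000, 011, 101, 110
  Length 4: accepted: 0000, 0011, 0101, 0110, 1001, 1010, 1100, 1111 | rejected: 0001, 0010, 0100, 0111, 1000, 1011, 1101, 1110
Total: 16 string(s).

Final answer: ε, 1, 00, 11, 001, 010, 100, 111, 0000, 0011, 0101, 0110, 1001, 1010, 1100, 1111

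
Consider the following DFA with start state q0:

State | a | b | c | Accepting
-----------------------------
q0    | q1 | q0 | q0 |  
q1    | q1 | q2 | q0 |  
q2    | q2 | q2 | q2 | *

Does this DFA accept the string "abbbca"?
Start in q0.
Read 'a': q0 → q1
Read 'b': q1 → q2
Read 'b': q2 → q2
Read 'b': q2 → q2
Read 'c': q2 → q2
Read 'a': q2 → q2
Final state q2 is accepting, so the string is accepted.

Final answer: Yes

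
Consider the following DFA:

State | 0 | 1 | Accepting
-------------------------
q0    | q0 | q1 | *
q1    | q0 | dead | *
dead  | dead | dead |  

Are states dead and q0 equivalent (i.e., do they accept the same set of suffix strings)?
Try the suffix ε (the empty string).
From dead: dead — not accepting.
From q0: q0 — accepting.
The two states disagree on this suffix, so they are not equivalent.

Final answer: No. Distinguishing string: ε (the empty string) - accepted from q0 but not from dead.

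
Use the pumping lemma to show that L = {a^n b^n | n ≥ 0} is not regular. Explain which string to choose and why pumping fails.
Language: L = {a^n b^n | n ≥ 0} (equal numbers of a's followed by b's)
Step 1: Assume for contradiction that L is regular, with pumping length p.
Step 2: Choose s = a^p b^p. Then s ∈ L (it has p a's followed by p b's) and |s| ≥ p.
Step 3: Consider any decomposition s = xyz with |xy| ≤ p and |y| > 0. Since |xy| ≤ p and the first p symbols of s are all a's, y = a^k for some k with 1 ≤ k ≤ p.
Step 4: Pumping up (i = 2): xy²z = a^(p+k) b^p, which has more a's than b's, so xy²z ∉ L.
This contradicts the pumping lemma, so L is not regular.

Final answer: Choose s = a^p b^p. Since |xy| ≤ p, y = a^k with k ≥ 1. Then xy²z = a^(p+k) b^p ∉ L.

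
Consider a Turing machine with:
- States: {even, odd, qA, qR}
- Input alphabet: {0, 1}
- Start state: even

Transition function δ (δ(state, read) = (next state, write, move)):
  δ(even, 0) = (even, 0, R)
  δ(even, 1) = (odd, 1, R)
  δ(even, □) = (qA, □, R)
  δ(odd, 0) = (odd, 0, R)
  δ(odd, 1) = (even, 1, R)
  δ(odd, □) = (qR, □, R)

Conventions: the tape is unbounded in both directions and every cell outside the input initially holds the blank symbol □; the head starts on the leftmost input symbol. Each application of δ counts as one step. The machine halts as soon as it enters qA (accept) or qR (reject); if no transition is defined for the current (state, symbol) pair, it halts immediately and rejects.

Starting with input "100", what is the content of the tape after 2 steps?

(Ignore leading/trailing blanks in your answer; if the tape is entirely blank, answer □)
Step 0: [even]100 (head at position 0)
Step 1: δ(even, 1) = (odd, 1, R)  ⊢  1[odd]00 (head at position 1)
Step 2: δ(odd, 0) = (odd, 0, R)  ⊢  10[odd]0 (head at position 2)
Tape after 2 steps (ignoring surrounding blanks): 100

Final answer: Tape: 100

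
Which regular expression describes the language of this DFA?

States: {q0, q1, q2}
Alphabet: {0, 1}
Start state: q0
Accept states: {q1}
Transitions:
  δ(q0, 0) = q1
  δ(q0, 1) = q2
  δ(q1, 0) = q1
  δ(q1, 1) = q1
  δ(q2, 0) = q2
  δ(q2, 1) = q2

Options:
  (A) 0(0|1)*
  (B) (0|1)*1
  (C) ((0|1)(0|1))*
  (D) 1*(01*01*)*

Testing sample strings against the DFA:
  '1000' -> rejected
  '10001' -> rejected
  '10' -> rejected
  '10100' -> rejected
Checking each option for a counterexample:
  (A) 0(0|1)*: agrees with the DFA on all strings of length ≤ 4
  (B) (0|1)*1: '0' is accepted by the DFA but does not match the regex → eliminated
  (C) ((0|1)(0|1))*: ε is rejected by the DFA but matches the regex → eliminated
  (D) 1*(01*01*)*: ε is rejected by the DFA but matches the regex → eliminated
Only (A) 0(0|1)* is consistent with the DFA.

Final answer: (A) 0(0|1)*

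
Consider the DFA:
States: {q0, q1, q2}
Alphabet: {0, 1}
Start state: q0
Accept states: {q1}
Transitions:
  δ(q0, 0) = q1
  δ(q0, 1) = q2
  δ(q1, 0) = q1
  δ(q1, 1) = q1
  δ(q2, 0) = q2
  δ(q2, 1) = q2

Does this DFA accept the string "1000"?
Processing string "1000":
  q0 --1--> q2
  q2 --0--> q2
  q2 --0--> q2
  q2 --0--> q2
Final state: q2
Accept states: {q1}
q2 is not an accept state, so the string is rejected.

Final answer: No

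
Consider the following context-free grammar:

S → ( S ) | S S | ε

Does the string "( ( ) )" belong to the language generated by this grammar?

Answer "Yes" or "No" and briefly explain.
A derivation exists: S ⇒ ( S ) ⇒ ( ( S ) ) ⇒ ( ( ) ) (using S → ( S ) twice, then S → ε).

Final answer: Yes - a valid derivation exists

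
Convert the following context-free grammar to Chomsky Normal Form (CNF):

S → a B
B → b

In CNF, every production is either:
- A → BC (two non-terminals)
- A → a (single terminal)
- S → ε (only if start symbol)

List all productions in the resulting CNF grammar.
The grammar has no ε-productions or unit productions to eliminate.
S → a B has terminal a in a right-hand side of length ≥ 2: introduce T_a → a and use T_a in place of a.
B → b is already in CNF (single terminal) – keep it.
S → a B becomes S → T_a B.
Resulting CNF grammar (3 productions): T_a → a; B → b; S → T_a B

Final answer: T_a → a; B → b; S → T_a B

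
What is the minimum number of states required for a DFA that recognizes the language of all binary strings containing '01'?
Language: binary strings containing '01'
Lower bound (Myhill–Nerode): the prefixes ε, 0, 01 are pairwise distinguishable:
  ε vs 01: suffix ε distinguishes them (ε is rejected, 01 is accepted)
  0 vs 01: suffix ε distinguishes them (0 is rejected, 01 is accepted)
  ε vs 0: suffix 1 distinguishes them (ε·1 = 1 is rejected, 0·1 = 01 is accepted)
So any DFA needs at least 3 states.
Upper bound: a DFA with 3 states exists (one state per class above: 'no progress', 'last symbol 0', and 'seen 01' (accepting sink)).
Minimum states: 3

Final answer: 3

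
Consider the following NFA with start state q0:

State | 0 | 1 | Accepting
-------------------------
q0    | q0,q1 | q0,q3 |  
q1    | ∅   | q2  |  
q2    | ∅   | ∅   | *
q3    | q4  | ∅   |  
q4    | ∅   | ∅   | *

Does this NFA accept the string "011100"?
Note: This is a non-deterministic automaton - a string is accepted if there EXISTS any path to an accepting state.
Track the set of states the NFA could be in: start {q0}
Read '0': {q0} → {q0, q1}
Read '1': {q0, q1} → {q0, q2, q3}
Read '1': {q0, q2, q3} → {q0, q3}
Read '1': {q0, q3} → {q0, q3}
Read '0': {q0, q3} → {q0, q1, q4}
Read '0': {q0, q1, q4} → {q0, q1}
Final set {q0, q1} contains no accepting state → rejected.

Final answer: No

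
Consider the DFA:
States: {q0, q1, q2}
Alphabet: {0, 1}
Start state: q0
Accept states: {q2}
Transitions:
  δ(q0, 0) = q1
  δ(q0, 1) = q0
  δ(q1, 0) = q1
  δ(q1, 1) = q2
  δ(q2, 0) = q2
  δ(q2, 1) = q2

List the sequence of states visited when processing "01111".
Starting at q0
Read '0': q0 -> q1
Read '1': q1 -> q2
Read '1': q2 -> q2
Read '1': q2 -> q2
Read '1': q2 -> q2

Final answer: q0 -> q1 -> q2 -> q2 -> q2 -> q2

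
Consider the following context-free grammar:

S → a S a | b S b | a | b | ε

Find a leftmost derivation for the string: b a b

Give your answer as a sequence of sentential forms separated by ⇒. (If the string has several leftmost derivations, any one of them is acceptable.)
Start with S.
Step 1: the leftmost non-terminal is S; apply S → b S b:  b S b
Step 2: the leftmost non-terminal is S; apply S → a:  b a b

Final answer: S ⇒ b S b ⇒ b a b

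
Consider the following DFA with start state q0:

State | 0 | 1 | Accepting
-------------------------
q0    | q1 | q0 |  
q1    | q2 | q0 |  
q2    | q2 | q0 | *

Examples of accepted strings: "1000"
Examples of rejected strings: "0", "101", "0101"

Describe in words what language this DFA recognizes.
binary strings ending with '00'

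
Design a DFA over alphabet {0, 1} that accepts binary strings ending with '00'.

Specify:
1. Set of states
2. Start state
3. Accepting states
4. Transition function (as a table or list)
One valid DFA (any DFA recognizing the same language is acceptable):
States: {q0, q1, q2}
Start: q0
Accepting: {q2}
Transitions (accepting states marked with *):
State | 0 | 1 | Accepting
-------------------------
q0    | q1 | q0 |  
q1    | q2 | q0 |  
q2    | q2 | q0 | *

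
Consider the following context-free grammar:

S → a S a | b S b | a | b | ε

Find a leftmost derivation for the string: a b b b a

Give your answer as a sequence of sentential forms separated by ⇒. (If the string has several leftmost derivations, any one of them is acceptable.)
Start with S.
Step 1: the leftmost non-terminal is S; apply S → a S a:  a S a
Step 2: the leftmost non-terminal is S; apply S → b S b:  a b S b a
Step 3: the leftmost non-terminal is S; apply S → b:  a b b b a

Final answer: S ⇒ a S a ⇒ a b S b a ⇒ a b b b a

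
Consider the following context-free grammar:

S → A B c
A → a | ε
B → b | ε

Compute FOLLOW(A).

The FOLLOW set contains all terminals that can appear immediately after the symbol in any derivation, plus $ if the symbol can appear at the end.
A occurs in S → A B c followed by B c. Add FIRST(B) minus ε = {b}; B is nullable (B → ε), so what follows B can also follow A: the terminal c. FOLLOW(A) = {b, c}.

Final answer: {b, c}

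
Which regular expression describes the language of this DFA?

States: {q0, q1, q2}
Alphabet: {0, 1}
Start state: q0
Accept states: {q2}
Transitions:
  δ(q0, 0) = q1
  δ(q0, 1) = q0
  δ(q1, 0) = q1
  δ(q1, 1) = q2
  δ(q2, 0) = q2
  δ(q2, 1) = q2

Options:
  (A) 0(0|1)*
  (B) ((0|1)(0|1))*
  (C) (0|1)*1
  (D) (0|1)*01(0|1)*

Testing sample strings against the DFA:
  '00011' -> accepted
  '11' -> rejected
  '00101' -> accepted
  '11111' -> rejected
Checking each option for a counterexample:
  (A) 0(0|1)*: '0' is rejected by the DFA but matches the regex → eliminated
  (B) ((0|1)(0|1))*: ε is rejected by the DFA but matches the regex → eliminated
  (C) (0|1)*1: '1' is rejected by the DFA but matches the regex → eliminated
  (D) (0|1)*01(0|1)*: agrees with the DFA on all strings of length ≤ 4
Only (D) (0|1)*01(0|1)* is consistent with the DFA.

Final answer: (D) (0|1)*01(0|1)*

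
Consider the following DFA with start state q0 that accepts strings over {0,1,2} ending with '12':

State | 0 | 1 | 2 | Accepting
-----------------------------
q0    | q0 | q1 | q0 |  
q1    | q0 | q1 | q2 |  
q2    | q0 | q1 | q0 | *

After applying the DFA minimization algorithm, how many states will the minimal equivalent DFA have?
All 3 states are reachable from q0, so none can be removed as unreachable.
Table-filling: first mark every (accepting, non-accepting) pair as distinguishable (accepting: {q2}; non-accepting: {q0, q1}).
Round 1: (q0, q1) on '2' go to q0 and q2, already distinguishable → mark.
Every pair of states is distinguishable, so the DFA is already minimal.
Equivalence classes: {q0}, {q1}, {q2} → 3 states.

Final answer: 3 states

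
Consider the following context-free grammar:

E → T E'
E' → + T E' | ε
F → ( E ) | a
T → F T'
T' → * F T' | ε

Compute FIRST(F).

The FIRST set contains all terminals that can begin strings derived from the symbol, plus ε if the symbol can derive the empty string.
FIRST(F): F → ( E ) contributes '(' and F → a contributes 'a', so FIRST(F) = {(, a}. F is not nullable.

Final answer: {(, a}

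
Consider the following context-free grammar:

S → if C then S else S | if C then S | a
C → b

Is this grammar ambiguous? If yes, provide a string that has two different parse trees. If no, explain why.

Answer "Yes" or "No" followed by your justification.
The 'dangling else' can attach to either if. Two leftmost derivations of  if b then if b then a else a:
  (1) S ⇒ if C then S else S ⇒ if b then S else S ⇒ if b then if C then S else S ⇒ if b then if b then S else S ⇒ if b then if b then a else S ⇒ if b then if b then a else a   (else belongs to the outer if)
  (2) S ⇒ if C then S ⇒ if b then S ⇒ if b then if C then S else S ⇒ if b then if b then S else S ⇒ if b then if b then a else S ⇒ if b then if b then a else a   (else belongs to the inner if)
Two distinct parse trees for the same string, so the grammar is ambiguous.

Final answer: Yes - the string 'if b then if b then a else a' has two distinct leftmost derivations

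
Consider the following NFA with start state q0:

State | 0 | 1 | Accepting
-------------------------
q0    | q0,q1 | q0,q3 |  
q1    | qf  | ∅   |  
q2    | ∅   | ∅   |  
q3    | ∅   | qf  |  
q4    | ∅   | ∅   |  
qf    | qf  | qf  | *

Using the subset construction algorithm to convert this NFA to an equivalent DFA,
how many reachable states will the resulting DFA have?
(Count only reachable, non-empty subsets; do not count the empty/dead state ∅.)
Start subset: {q0}
{q0}: on 0 → {q0, q1}, on 1 → {q0, q3}
{q0, q1}: on 0 → {q0, q1, qf}, on 1 → {q0, q3}
{q0, q3}: on 0 → {q0, q1}, on 1 → {q0, q3, qf}
{q0, q1, qf}: on 0 → {q0, q1, qf}, on 1 → {q0, q3, qf}
{q0, q3, qf}: on 0 → {q0, q1, qf}, on 1 → {q0, q3, qf}
Reachable non-empty subsets: {q0}, {q0, q1}, {q0, q3}, {q0, q1, qf}, {q0, q3, qf} — 5 in total.

Final answer: 5 states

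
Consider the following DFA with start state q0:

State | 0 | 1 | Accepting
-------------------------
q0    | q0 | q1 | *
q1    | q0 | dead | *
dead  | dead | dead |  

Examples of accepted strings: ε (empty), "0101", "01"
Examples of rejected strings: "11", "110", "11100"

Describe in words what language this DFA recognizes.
binary strings with no two consecutive 1s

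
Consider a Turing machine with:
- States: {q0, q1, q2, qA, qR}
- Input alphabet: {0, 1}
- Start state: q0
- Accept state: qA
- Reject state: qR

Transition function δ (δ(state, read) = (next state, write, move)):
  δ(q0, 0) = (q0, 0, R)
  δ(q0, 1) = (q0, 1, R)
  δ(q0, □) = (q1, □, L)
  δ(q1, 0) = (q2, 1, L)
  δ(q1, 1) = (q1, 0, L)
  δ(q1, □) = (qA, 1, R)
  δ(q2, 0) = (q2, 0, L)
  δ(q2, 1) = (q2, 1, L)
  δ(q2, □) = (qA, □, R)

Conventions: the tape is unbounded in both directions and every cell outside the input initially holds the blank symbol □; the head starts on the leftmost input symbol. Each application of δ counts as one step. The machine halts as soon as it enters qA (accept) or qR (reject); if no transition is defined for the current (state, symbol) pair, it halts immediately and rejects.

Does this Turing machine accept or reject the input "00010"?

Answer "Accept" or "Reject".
Step 0: [q0]00010 (head at position 0)
Step 1: δ(q0, 0) = (q0, 0, R)  ⊢  0[q0]0010 (head at position 1)
Step 2: δ(q0, 0) = (q0, 0, R)  ⊢  00[q0]010 (head at position 2)
Step 3: δ(q0, 0) = (q0, 0, R)  ⊢  000[q0]10 (head at position 3)
Step 4: δ(q0, 1) = (q0, 1, R)  ⊢  0001[q0]0 (head at position 4)
Step 5: δ(q0, 0) = (q0, 0, R)  ⊢  00010[q0]□ (head at position 5)
Step 6: δ(q0, □) = (q1, □, L)  ⊢  0001[q1]0□ (head at position 4)
Step 7: δ(q1, 0) = (q2, 1, L)  ⊢  000[q2]11□ (head at position 3)
Step 8: δ(q2, 1) = (q2, 1, L)  ⊢  00[q2]011□ (head at position 2)
Step 9: δ(q2, 0) = (q2, 0, L)  ⊢  0[q2]0011□ (head at position 1)
Step 10: δ(q2, 0) = (q2, 0, L)  ⊢  [q2]00011□ (head at position 0)
Step 11: δ(q2, 0) = (q2, 0, L)  ⊢  [q2]□00011□ (head at position -1)
Step 12: δ(q2, □) = (qA, □, R)  ⊢  □[qA]00011□ (head at position 0)
The machine is in qA, so it halts and accepts.

Final answer: Accept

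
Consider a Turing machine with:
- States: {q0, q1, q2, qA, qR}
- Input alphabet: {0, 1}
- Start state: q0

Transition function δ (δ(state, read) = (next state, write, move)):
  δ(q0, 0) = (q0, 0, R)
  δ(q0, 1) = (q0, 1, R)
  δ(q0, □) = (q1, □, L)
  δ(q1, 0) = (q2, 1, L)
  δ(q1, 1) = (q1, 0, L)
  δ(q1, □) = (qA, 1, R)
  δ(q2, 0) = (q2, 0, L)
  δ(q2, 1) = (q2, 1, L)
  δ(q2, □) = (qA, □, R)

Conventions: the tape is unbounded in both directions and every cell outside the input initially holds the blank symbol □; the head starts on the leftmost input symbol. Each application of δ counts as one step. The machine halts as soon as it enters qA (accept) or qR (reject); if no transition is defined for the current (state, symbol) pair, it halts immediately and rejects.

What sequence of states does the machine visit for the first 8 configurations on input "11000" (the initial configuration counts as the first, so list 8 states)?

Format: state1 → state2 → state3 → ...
Step 0: [q0]11000 (head at position 0)
Step 1: δ(q0, 1) = (q0, 1, R)  ⊢  1[q0]1000 (head at position 1)
Step 2: δ(q0, 1) = (q0, 1, R)  ⊢  11[q0]000 (head at position 2)
Step 3: δ(q0, 0) = (q0, 0, R)  ⊢  110[q0]00 (head at position 3)
Step 4: δ(q0, 0) = (q0, 0, R)  ⊢  1100[q0]0 (head at position 4)
Step 5: δ(q0, 0) = (q0, 0, R)  ⊢  11000[q0]□ (head at position 5)
Step 6: δ(q0, □) = (q1, □, L)  ⊢  1100[q1]0□ (head at position 4)
Step 7: δ(q1, 0) = (q2, 1, L)  ⊢  110[q2]01□ (head at position 3)
Reading off the states of these 8 configurations: q0 → q0 → q0 → q0 → q0 → q0 → q1 → q2

Final answer: q0 → q0 → q0 → q0 → q0 → q0 → q1 → q2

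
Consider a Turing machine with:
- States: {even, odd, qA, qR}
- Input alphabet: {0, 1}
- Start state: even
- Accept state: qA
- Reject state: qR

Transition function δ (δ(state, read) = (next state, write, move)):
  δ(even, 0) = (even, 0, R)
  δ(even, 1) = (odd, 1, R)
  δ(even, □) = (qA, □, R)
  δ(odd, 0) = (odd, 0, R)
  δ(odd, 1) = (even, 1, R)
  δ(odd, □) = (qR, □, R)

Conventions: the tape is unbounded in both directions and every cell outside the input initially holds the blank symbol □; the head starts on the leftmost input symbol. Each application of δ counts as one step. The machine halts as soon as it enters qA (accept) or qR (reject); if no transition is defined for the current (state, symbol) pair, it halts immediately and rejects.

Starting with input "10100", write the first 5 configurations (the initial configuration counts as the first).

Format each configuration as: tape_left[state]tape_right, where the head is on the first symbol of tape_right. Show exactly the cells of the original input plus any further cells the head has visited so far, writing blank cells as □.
Step 0: [even]10100 (head at position 0)
Step 1: δ(even, 1) = (odd, 1, R)  ⊢  1[odd]0100 (head at position 1)
Step 2: δ(odd, 0) = (odd, 0, R)  ⊢  10[odd]100 (head at position 2)
Step 3: δ(odd, 1) = (even, 1, R)  ⊢  101[even]00 (head at position 3)
Step 4: δ(even, 0) = (even, 0, R)  ⊢  1010[even]0 (head at position 4)

Final answer: [even]10100 ⊢ 1[odd]0100 ⊢ 10[odd]100 ⊢ 101[even]00 ⊢ 1010[even]0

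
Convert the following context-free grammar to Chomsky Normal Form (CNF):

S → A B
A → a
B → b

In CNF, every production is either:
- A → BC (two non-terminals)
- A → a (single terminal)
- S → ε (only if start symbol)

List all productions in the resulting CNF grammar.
The grammar has no ε-productions or unit productions to eliminate.
S → A B is already in CNF (two non-terminals) – keep it.
A → a is already in CNF (single terminal) – keep it.
B → b is already in CNF (single terminal) – keep it.
Resulting CNF grammar (3 productions): A → a; B → b; S → A B

Final answer: A → a; B → b; S → A B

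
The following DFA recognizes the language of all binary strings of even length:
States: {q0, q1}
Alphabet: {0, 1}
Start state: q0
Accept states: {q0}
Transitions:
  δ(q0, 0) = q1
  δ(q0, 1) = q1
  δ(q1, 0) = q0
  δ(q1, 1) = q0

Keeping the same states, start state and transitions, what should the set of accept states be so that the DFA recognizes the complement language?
The DFA is complete (every state has a transition on every symbol), so the complement
is recognized by the same DFA with accepting and non-accepting states swapped.
Original accept states: {q0}
Complement accept states = All states - Original accept states
= {q0, q1} - {q0}
= {q1}
Complement language: strings of ODD length

Final answer: {q1}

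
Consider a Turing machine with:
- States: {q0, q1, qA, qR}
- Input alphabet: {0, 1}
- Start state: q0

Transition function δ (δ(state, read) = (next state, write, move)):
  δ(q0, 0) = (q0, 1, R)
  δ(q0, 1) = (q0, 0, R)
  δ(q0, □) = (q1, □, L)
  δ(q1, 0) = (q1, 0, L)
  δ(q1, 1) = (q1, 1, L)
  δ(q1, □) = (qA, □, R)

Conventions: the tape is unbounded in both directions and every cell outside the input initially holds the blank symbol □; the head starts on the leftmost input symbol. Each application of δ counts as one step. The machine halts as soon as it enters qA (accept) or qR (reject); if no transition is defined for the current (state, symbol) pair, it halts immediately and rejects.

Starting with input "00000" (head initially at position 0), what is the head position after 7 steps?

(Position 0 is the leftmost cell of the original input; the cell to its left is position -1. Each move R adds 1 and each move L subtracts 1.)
Step 0: [q0]00000 (head at position 0)
Step 1: δ(q0, 0) = (q0, 1, R)  ⊢  1[q0]0000 (head at position 1)
Step 2: δ(q0, 0) = (q0, 1, R)  ⊢  11[q0]000 (head at position 2)
Step 3: δ(q0, 0) = (q0, 1, R)  ⊢  111[q0]00 (head at position 3)
Step 4: δ(q0, 0) = (q0, 1, R)  ⊢  1111[q0]0 (head at position 4)
Step 5: δ(q0, 0) = (q0, 1, R)  ⊢  11111[q0]□ (head at position 5)
Step 6: δ(q0, □) = (q1, □, L)  ⊢  1111[q1]1□ (head at position 4)
Step 7: δ(q1, 1) = (q1, 1, L)  ⊢  111[q1]11□ (head at position 3)
Head position after 7 steps: 3

Final answer: Position 3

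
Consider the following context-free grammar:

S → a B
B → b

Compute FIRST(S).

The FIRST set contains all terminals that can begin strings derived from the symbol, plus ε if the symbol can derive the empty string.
S has the single production S → a B, whose right-hand side begins with the terminal a. So FIRST(S) = {a}.

Final answer: {a}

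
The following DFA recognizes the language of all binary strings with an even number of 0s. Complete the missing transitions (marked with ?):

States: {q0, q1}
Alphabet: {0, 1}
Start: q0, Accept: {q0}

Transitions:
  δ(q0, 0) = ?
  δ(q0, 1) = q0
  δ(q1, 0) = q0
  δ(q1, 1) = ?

What each state remembers (consistent with the given transitions and accept states):
  q0: an even number of 0s has been read so far
  q1: an odd number of 0s has been read so far
Filling in the missing entries:
  δ(q0, 0): in q0 (an even number of 0s has been read so far), after reading 0 we have: an odd number of 0s has been read so far → q1
  δ(q1, 1): in q1 (an odd number of 0s has been read so far), after reading 1 we have: an odd number of 0s has been read so far → q1

Final answer: δ(q0, 0) = q1; δ(q1, 1) = q1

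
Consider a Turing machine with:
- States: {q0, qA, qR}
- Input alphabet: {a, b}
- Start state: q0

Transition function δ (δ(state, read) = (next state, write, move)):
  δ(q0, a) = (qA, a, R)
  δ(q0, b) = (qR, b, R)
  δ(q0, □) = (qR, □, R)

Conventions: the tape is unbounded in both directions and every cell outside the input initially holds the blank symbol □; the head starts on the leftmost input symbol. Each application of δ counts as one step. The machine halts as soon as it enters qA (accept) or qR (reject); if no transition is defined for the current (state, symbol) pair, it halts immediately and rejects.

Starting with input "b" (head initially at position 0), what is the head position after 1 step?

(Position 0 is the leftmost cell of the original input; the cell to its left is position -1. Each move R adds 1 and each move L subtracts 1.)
Step 0: [q0]b (head at position 0)
Step 1: δ(q0, b) = (qR, b, R)  ⊢  b[qR]□ (head at position 1)
Head position after 1 step: 1

Final answer: Position 1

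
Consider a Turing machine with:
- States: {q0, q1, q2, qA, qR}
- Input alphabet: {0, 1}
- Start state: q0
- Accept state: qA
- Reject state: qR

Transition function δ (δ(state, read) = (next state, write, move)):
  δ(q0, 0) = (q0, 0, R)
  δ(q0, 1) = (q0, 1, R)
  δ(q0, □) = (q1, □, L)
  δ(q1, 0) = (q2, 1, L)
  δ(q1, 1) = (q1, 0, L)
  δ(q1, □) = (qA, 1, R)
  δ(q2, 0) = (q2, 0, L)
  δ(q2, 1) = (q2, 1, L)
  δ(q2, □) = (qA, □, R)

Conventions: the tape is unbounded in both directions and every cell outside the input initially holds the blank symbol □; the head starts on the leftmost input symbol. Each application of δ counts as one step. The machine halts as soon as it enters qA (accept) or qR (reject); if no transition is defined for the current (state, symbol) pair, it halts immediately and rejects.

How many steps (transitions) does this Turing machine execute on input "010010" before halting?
Step 0: [q0]010010 (head at position 0)
Step 1: δ(q0, 0) = (q0, 0, R)  ⊢  0[q0]10010 (head at position 1)
Step 2: δ(q0, 1) = (q0, 1, R)  ⊢  01[q0]0010 (head at position 2)
Step 3: δ(q0, 0) = (q0, 0, R)  ⊢  010[q0]010 (head at position 3)
Step 4: δ(q0, 0) = (q0, 0, R)  ⊢  0100[q0]10 (head at position 4)
Step 5: δ(q0, 1) = (q0, 1, R)  ⊢  01001[q0]0 (head at position 5)
Step 6: δ(q0, 0) = (q0, 0, R)  ⊢  010010[q0]□ (head at position 6)
Step 7: δ(q0, □) = (q1, □, L)  ⊢  01001[q1]0□ (head at position 5)
Step 8: δ(q1, 0) = (q2, 1, L)  ⊢  0100[q2]11□ (head at position 4)
Step 9: δ(q2, 1) = (q2, 1, L)  ⊢  010[q2]011□ (head at position 3)
Step 10: δ(q2, 0) = (q2, 0, L)  ⊢  01[q2]0011□ (head at position 2)
Step 11: δ(q2, 0) = (q2, 0, L)  ⊢  0[q2]10011□ (head at position 1)
Step 12: δ(q2, 1) = (q2, 1, L)  ⊢  [q2]010011□ (head at position 0)
Step 13: δ(q2, 0) = (q2, 0, L)  ⊢  [q2]□010011□ (head at position -1)
Step 14: δ(q2, □) = (qA, □, R)  ⊢  □[qA]010011□ (head at position 0)
The machine is in qA, so it halts and accepts.
Number of transitions executed: 14.

Final answer: 14 steps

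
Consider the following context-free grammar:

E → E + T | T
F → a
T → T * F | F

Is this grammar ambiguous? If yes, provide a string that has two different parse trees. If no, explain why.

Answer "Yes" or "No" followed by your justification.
This is the standard stratified expression grammar: '+' is introduced only by the left-recursive rule E → E + T and '*' only by the left-recursive rule T → T * F, with F → a. For any string, the last '+' must be the one produced at the root E (everything after it is a T containing no '+'), and likewise within each T the last '*' is produced at its root. This fixes the parse tree uniquely (left-associative, '*' binding tighter than '+'), so every string has exactly one parse tree.

Final answer: No - the grammar is unambiguous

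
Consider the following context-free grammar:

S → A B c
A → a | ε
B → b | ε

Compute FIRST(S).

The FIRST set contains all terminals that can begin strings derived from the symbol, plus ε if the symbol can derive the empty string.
FIRST(A) = {a, ε} (A → a | ε) and FIRST(B) = {b, ε} (B → b | ε).
For S → A B c: add FIRST(A) minus ε = {a}; A is nullable, so also add FIRST(B) minus ε = {b}; B is nullable too, so also add FIRST(c) = {c}. The terminal c is never erased, so S is not nullable and ε is not included.
FIRST(S) = {a, b, c}.

Final answer: {a, b, c}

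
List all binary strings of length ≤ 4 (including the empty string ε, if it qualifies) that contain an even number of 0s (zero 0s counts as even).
Checking every binary string of length 0 to 4:
  Length 0: accepted: ε | rejected: (none)
  Length 1: accepted: 1 | rejected: 0
  Length 2: accepted: 00, 11 | rejected: 01, 10
  Length 3: accepted: 001, 010, 100, 111 | rejected: 000, 011, 101, 110
  Length 4: accepted: 0000, 0011, 0101, 0110, 1001, 1010, 1100, 1111 | rejected: 0001, 0010, 0100, 0111, 1000, 1011, 1101, 1110
Total: 16 string(s).

Final answer: ε, 1, 00, 11, 001, 010, 100, 111, 0000, 0011, 0101, 0110, 1001, 1010, 1100, 1111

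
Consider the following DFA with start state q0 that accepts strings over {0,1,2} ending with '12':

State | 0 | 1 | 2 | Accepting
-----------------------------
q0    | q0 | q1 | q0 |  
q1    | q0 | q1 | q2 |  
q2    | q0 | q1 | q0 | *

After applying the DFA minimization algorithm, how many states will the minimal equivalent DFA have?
All 3 states are reachable from q0, so none can be removed as unreachable.
Table-filling: first mark every (accepting, non-accepting) pair as distinguishable (accepting: {q2}; non-accepting: {q0, q1}).
Round 1: (q0, q1) on '2' go to q0 and q2, already distinguishable → mark.
Every pair of states is distinguishable, so the DFA is already minimal.
Equivalence classes: {q0}, {q1}, {q2} → 3 states.

Final answer: 3 states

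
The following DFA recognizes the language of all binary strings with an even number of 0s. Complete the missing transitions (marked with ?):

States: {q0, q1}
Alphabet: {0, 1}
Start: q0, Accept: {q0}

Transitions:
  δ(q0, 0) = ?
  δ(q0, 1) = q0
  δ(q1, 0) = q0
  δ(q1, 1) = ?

What each state remembers (consistent with the given transitions and accept states):
  q0: an even number of 0s has been read so far
  q1: an odd number of 0s has been read so far
Filling in the missing entries:
  δ(q0, 0): in q0 (an even number of 0s has been read so far), after reading 0 we have: an odd number of 0s has been read so far → q1
  δ(q1, 1): in q1 (an odd number of 0s has been read so far), after reading 1 we have: an odd number of 0s has been read so far → q1

Final answer: δ(q0, 0) = q1; δ(q1, 1) = q1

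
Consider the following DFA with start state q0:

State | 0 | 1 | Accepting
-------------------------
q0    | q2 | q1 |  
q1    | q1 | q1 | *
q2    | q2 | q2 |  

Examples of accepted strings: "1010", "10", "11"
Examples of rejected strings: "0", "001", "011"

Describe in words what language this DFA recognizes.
non-empty binary strings starting with 1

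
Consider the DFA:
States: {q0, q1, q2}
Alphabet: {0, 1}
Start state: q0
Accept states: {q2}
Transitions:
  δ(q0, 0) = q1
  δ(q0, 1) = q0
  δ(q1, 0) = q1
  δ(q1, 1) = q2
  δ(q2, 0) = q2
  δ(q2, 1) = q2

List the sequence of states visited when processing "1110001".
Starting at q0
Read '1': q0 -> q0
Read '1': q0 -> q0
Read '1': q0 -> q0
Read '0': q0 -> q1
Read '0': q1 -> q1
Read '0': q1 -> q1
Read '1': q1 -> q2

Final answer: q0 -> q0 -> q0 -> q0 -> q1 -> q1 -> q1 -> q2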